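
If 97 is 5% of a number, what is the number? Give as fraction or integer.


Given: 97 is 5% of the whole
Set up: 97 = 5/100 * whole
whole = 97 * 100 / 5
whole = 9700 / 5
whole = 1940

1940


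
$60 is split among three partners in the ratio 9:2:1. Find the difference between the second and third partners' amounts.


Total parts = 9 + 2 + 1 = 12
Value per part = 60 / 12 = 5
Shares: 9*5=45, 2*5=10, 1*5=5
Second share = 10, third share = 5
Difference = |10 - 5| = 5

5


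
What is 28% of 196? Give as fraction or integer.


Compute 28% of 196
Convert percentage: 28% = 28/100
Multiply: 196 * 28/100
= 5488/100
= 1372/25

1372/25


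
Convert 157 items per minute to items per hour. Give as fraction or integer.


Converting from per minute to per hour
Rate = 157 items per minute
Multiply by 60: 157 * 60
= 9420 items per hour

9420


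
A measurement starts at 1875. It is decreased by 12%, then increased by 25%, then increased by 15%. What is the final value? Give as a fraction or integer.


Start: 1875
Step 1: decrease by 12% => multiply by 88/100
  1875 * 88/100 = 1650
Step 2: increase by 25% => multiply by 125/100
  1650 * 125/100 = 4125/2
Step 3: increase by 15% => multiply by 115/100
  4125/2 * 115/100 = 18975/8
Final value = 18975/8

18975/8


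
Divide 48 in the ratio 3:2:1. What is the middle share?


Ratio = 3:2:1
Total parts = 3 + 2 + 1 = 6
Value per part = 48 / 6 = 8
First share = 3 * 8 = 24
Middle share = 2 * 8 = 16
Third share = 1 * 8 = 8

16


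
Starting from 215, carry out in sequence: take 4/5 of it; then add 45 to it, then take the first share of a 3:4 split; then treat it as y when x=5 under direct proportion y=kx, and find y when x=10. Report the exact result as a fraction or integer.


Start with 215.
Step 1: Take 4/5: 215 * 4/5 = 172
Step 2: Add 45: 172+45=217; split 3:4 first = 217*3/7 = 93
Step 3: Direct prop: k = (93)/5; new y = k*10 = 93*10/5 = 186
Final result = 186

186


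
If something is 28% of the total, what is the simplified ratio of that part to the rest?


Part = 28%, Remainder = 72%
Ratio = 28:72
GCD(28, 72) = 4
Simplify: 7:18 = 7:18

7:18


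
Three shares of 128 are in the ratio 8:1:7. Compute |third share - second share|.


Total parts = 8 + 1 + 7 = 16
Value per part = 128 / 16 = 8
Shares: 8*8=64, 1*8=8, 7*8=56
Third share = 56, second share = 8
Difference = |56 - 8| = 48

48


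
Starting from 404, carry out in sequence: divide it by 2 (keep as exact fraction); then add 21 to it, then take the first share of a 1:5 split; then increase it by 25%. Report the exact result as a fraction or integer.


Start with 404.
Step 1: Divide by 2: 404 / 2 = 202
Step 2: Add 21: 202+21=223; split 1:5 first = 223*1/6 = 223/6
Step 3: Increase by 25%: 223/6 * 125/100 = 1115/24
Final result = 1115/24

1115/24


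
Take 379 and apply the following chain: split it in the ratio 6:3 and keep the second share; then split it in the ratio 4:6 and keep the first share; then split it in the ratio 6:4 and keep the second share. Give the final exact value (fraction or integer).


Start with 379.
Step 1: Split 6:3, second share = 379 * 3/9 = 379/3
Step 2: Split 4:6, first share = 379/3 * 4/10 = 758/15
Step 3: Split 6:4, second share = 758/15 * 4/10 = 1516/75
Final result = 1516/75

1516/75


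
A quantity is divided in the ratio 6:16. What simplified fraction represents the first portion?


Total parts = 6 + 16 = 22
First part fraction = 6/22
Simplify: 6/22 = 3/11

3/11


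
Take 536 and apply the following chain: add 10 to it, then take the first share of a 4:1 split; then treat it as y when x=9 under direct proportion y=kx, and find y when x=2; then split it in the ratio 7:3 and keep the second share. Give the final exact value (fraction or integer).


Start with 536.
Step 1: Add 10: 536+10=546; split 4:1 first = 546*4/5 = 2184/5
Step 2: Direct prop: k = (2184/5)/9; new y = k*2 = 2184/5*2/9 = 1456/15
Step 3: Split 7:3, second share = 1456/15 * 3/10 = 728/25
Final result = 728/25

728/25


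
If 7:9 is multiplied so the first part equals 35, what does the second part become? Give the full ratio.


Original ratio: 7:9
First term target: 35
Scale factor = 35 / 7 = 5
Multiply second term: 9 * 5 = 45
Equivalent ratio = 35:45

35:45


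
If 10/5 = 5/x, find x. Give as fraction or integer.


Setting up: 10/5 = 5/x
Cross multiply: 10 * x = 5 * 5
10x = 25
x = 25/10
x = 5/2

5/2


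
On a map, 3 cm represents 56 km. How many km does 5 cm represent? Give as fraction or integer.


Map scale: 3 cm = 56 km
Measured distance on map = 5 cm
Set up proportion: 5 * 56 / 3
= 280 / 3
= 280/3 km

280/3


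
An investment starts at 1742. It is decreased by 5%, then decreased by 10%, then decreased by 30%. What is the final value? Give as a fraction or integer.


Start: 1742
Step 1: decrease by 5% => multiply by 95/100
  1742 * 95/100 = 16549/10
Step 2: decrease by 10% => multiply by 90/100
  16549/10 * 90/100 = 148941/100
Step 3: decrease by 30% => multiply by 70/100
  148941/100 * 70/100 = 1042587/1000
Final value = 1042587/1000

1042587/1000


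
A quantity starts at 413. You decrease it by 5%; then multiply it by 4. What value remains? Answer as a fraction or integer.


Start with 413.
Step 1: Decrease by 5%: 413 * 95/100 = 7847/20
Step 2: Multiply by 4: 7847/20 * 4 = 7847/5
Final result = 7847/5

7847/5


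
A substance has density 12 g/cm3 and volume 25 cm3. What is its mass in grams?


Using mass = density * volume
Density = 12 g/cm3
Volume = 25 cm3
Mass = 12 * 25
= 300 g

300


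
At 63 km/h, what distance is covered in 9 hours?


Using distance = speed * time
Speed = 63 km/h
Time = 9 hours
Distance = 63 * 9
= 567 km

567


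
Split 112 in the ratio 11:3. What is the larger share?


Total parts = 11 + 3 = 14
Value per part = 112 / 14 = 8
First share = 11 * 8 = 88
Second share = 3 * 8 = 24
Larger share = 88

88


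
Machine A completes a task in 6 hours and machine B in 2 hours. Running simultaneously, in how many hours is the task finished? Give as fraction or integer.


Rate of A = 1/6 job per hour
Rate of B = 1/2 job per hour
Combined rate = 1/6 + 1/2
Find common denominator: (2 + 6)/(6*2) = 8/12
Combined rate = 2/3 job per hour
Time together = 1 / (2/3) = 3/2 hours

3/2


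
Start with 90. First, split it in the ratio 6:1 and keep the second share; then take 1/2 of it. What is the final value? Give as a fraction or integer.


Start with 90.
Step 1: Split 6:1, second share = 90 * 1/7 = 90/7
Step 2: Take 1/2: 90/7 * 1/2 = 45/7
Final result = 45/7

45/7


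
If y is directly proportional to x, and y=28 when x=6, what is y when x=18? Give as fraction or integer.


Direct proportion: y = kx
Find k: k = 28/6 = 14/3
Compute y at x=18: y = 14/3 * 18
y = 84

84


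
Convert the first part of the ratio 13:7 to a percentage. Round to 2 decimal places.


Total parts = 13 + 7 = 20
First part fraction = 13/20
Percentage = (13/20) * 100
= 0.65 * 100
= 65.00%

65.00


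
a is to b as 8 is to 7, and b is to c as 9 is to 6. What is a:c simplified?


Given a:b = 8:7 and b:c = 9:6
Make b consistent. Multiply first ratio by 9: a:b = 72:63
Multiply second ratio by 7: b:c = 63:42
Now b = 63 in both, so a:b:c = 72:63:42
Therefore a:c = 72:42
Simplify by GCD: a:c = 12:7

12:7


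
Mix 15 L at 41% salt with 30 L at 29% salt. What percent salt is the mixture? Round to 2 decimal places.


Solute in mixture 1 = 41% of 15 L = 15*41/100 = 123/20 L
Solute in mixture 2 = 29% of 30 L = 30*29/100 = 87/10 L
Total solute = 123/20 + 87/10 = 297/20 L
Total volume = 15 + 30 = 45 L
Final concentration = 297/20/45 * 100 = 33.00%

33.00


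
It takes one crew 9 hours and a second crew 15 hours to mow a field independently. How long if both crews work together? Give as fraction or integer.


Rate of A = 1/9 job per hour
Rate of B = 1/15 job per hour
Combined rate = 1/9 + 1/15
Find common denominator: (15 + 9)/(9*15) = 24/135
Combined rate = 8/45 job per hour
Time together = 1 / (8/45) = 45/8 hours

45/8


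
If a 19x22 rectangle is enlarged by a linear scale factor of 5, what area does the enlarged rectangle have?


Original dimensions: 19 x 22
Enlargement factor = 5
New width = 19 * 5 = 95
New height = 22 * 5 = 110
New area = 95 * 110 = 10450

10450


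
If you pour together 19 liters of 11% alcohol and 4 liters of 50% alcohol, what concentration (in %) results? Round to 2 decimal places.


Solute in mixture 1 = 11% of 19 L = 19*11/100 = 209/100 L
Solute in mixture 2 = 50% of 4 L = 4*50/100 = 2 L
Total solute = 209/100 + 2 = 409/100 L
Total volume = 19 + 4 = 23 L
Final concentration = 409/100/23 * 100 = 17.78%

17.78


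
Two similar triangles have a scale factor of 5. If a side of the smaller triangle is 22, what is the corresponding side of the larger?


Similar triangles have proportional sides
Scale factor = 5
Smaller side = 22
Corresponding larger side = 22 * 5
= 110

110


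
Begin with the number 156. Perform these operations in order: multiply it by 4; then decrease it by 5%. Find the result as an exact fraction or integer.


Start with 156.
Step 1: Multiply by 4: 156 * 4 = 624
Step 2: Decrease by 5%: 624 * 95/100 = 2964/5
Final result = 2964/5

2964/5


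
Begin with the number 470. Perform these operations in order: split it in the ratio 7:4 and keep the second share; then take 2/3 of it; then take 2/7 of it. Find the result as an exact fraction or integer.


Start with 470.
Step 1: Split 7:4, second share = 470 * 4/11 = 1880/11
Step 2: Take 2/3: 1880/11 * 2/3 = 3760/33
Step 3: Take 2/7: 3760/33 * 2/7 = 7520/231
Final result = 7520/231

7520/231


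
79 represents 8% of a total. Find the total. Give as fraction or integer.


Given: 79 is 8% of the whole
Set up: 79 = 8/100 * whole
whole = 79 * 100 / 8
whole = 7900 / 8
whole = 1975/2

1975/2


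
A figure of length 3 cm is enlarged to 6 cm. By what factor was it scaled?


Original length = 3 cm
Scaled length = 6 cm
Scale factor = 6 / 3
= 2

2


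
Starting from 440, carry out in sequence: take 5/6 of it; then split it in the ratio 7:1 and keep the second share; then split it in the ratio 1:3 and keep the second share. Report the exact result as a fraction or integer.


Start with 440.
Step 1: Take 5/6: 440 * 5/6 = 1100/3
Step 2: Split 7:1, second share = 1100/3 * 1/8 = 275/6
Step 3: Split 1:3, second share = 275/6 * 3/4 = 275/8
Final result = 275/8

275/8


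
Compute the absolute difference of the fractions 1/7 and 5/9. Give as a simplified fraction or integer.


Simplify: 1/7 = 1/7 and 5/9 = 5/9
Find common denominator: LCD = 63
Convert: 9/63 and 35/63
Difference = |9 - 35|/63 = 26/63
Simplified = 26/63

26/63


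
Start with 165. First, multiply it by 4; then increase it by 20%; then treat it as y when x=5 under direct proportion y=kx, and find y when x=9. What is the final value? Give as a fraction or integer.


Start with 165.
Step 1: Multiply by 4: 165 * 4 = 660
Step 2: Increase by 20%: 660 * 120/100 = 792
Step 3: Direct prop: k = (792)/5; new y = k*9 = 792*9/5 = 7128/5
Final result = 7128/5

7128/5


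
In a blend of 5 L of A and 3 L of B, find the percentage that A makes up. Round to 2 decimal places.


Volume of A = 5 L
Volume of B = 3 L
Total volume = 5 + 3 = 8 L
Percentage of A = (5/8) * 100
= 62.50%

62.50


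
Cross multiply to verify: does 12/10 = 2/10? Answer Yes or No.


Cross multiply to check 12/10 = 2/10
Left cross product: 12 * 10 = 120
Right cross product: 10 * 2 = 20
120 != 20
Not equal, so proportions differ => No

No


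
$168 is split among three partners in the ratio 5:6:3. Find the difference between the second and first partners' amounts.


Total parts = 5 + 6 + 3 = 14
Value per part = 168 / 14 = 12
Shares: 5*12=60, 6*12=72, 3*12=36
Second share = 72, first share = 60
Difference = |72 - 60| = 12

12


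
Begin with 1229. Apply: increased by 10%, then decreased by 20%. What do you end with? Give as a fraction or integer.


Start: 1229
Step 1: increase by 10% => multiply by 110/100
  1229 * 110/100 = 13519/10
Step 2: decrease by 20% => multiply by 80/100
  13519/10 * 80/100 = 27038/25
Final value = 27038/25

27038/25


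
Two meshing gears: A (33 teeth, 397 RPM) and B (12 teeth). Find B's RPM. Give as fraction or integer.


Gear ratio: teeth_A * RPM_A = teeth_B * RPM_B
33 * 397 = 12 * RPM_B
13101 = 12 * RPM_B
RPM_B = 13101 / 12
RPM_B = 4367/4

4367/4


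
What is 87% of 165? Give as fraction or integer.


Compute 87% of 165
Convert percentage: 87% = 87/100
Multiply: 165 * 87/100
= 14355/100
= 2871/20

2871/20


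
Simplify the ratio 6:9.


Find GCD(6, 9)
GCD = 3
Divide both by 3: 6/3 = 2, 9/3 = 3
Simplified ratio = 2:3

2:3


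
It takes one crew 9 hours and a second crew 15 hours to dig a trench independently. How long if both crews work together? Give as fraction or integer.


Rate of A = 1/9 job per hour
Rate of B = 1/15 job per hour
Combined rate = 1/9 + 1/15
Find common denominator: (15 + 9)/(9*15) = 24/135
Combined rate = 8/45 job per hour
Time together = 1 / (8/45) = 45/8 hours

45/8


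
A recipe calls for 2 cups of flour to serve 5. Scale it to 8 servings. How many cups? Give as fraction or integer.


Original: 2 cups for 5 servings
Target servings = 8
Scaling factor = 8/5
New amount = 2 * 8/5
= 16/5
= 16/5 cups

16/5


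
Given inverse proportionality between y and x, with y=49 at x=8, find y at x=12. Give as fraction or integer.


Inverse proportion: y = k/x
Find k: k = 8 * 49 = 392
Compute y at x=12: y = 392/12
y = 98/3

98/3


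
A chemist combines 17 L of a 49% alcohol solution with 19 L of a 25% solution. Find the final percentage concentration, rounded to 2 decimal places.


Solute in mixture 1 = 49% of 17 L = 17*49/100 = 833/100 L
Solute in mixture 2 = 25% of 19 L = 19*25/100 = 19/4 L
Total solute = 833/100 + 19/4 = 327/25 L
Total volume = 17 + 19 = 36 L
Final concentration = 327/25/36 * 100 = 36.33%

36.33


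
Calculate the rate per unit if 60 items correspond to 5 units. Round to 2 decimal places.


Total items = 60
Number of units = 5
Unit rate = 60 / 5
= 12 items per unit

12


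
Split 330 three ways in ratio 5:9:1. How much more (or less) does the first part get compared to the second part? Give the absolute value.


Total parts = 5 + 9 + 1 = 15
Value per part = 330 / 15 = 22
Shares: 5*22=110, 9*22=198, 1*22=22
First share = 110, second share = 198
Difference = |110 - 198| = 88

88


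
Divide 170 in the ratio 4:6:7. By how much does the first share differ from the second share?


Total parts = 4 + 6 + 7 = 17
Value per part = 170 / 17 = 10
Shares: 4*10=40, 6*10=60, 7*10=70
First share = 40, second share = 60
Difference = |40 - 60| = 20

20


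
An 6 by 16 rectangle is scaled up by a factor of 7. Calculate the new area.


Original dimensions: 6 x 16
Enlargement factor = 7
New width = 6 * 7 = 42
New height = 16 * 7 = 112
New area = 42 * 112 = 4704

4704


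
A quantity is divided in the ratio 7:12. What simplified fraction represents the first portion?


Total parts = 7 + 12 = 19
First part fraction = 7/19
Simplify: 7/19 = 7/19

7/19


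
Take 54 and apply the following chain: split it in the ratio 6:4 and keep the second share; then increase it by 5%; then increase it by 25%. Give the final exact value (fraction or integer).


Start with 54.
Step 1: Split 6:4, second share = 54 * 4/10 = 108/5
Step 2: Increase by 5%: 108/5 * 105/100 = 567/25
Step 3: Increase by 25%: 567/25 * 125/100 = 567/20
Final result = 567/20

567/20


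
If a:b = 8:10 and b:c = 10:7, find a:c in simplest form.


Given a:b = 8:10 and b:c = 10:7
Make b consistent. Multiply first ratio by 10: a:b = 80:100
Multiply second ratio by 10: b:c = 100:70
Now b = 100 in both, so a:b:c = 80:100:70
Therefore a:c = 80:70
Simplify by GCD: a:c = 8:7

8:7


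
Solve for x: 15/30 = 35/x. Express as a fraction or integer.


Setting up: 15/30 = 35/x
Cross multiply: 15 * x = 30 * 35
15x = 1050
x = 1050/15
x = 70

70


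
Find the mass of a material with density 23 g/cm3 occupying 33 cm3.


Using mass = density * volume
Density = 23 g/cm3
Volume = 33 cm3
Mass = 23 * 33
= 759 g

759


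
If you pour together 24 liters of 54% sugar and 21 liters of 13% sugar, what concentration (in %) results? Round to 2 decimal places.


Solute in mixture 1 = 54% of 24 L = 24*54/100 = 324/25 L
Solute in mixture 2 = 13% of 21 L = 21*13/100 = 273/100 L
Total solute = 324/25 + 273/100 = 1569/100 L
Total volume = 24 + 21 = 45 L
Final concentration = 1569/100/45 * 100 = 34.87%

34.87


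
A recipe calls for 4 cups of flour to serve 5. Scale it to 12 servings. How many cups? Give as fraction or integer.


Original: 4 cups for 5 servings
Target servings = 12
Scaling factor = 12/5
New amount = 4 * 12/5
= 48/5
= 48/5 cups

48/5


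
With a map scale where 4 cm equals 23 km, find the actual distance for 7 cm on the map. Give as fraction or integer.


Map scale: 4 cm = 23 km
Measured distance on map = 7 cm
Set up proportion: 7 * 23 / 4
= 161 / 4
= 161/4 km

161/4


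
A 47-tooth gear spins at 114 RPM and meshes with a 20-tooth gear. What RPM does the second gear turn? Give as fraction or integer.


Gear ratio: teeth_A * RPM_A = teeth_B * RPM_B
47 * 114 = 20 * RPM_B
5358 = 20 * RPM_B
RPM_B = 5358 / 20
RPM_B = 2679/10

2679/10


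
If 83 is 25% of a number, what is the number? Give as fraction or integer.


Given: 83 is 25% of the whole
Set up: 83 = 25/100 * whole
whole = 83 * 100 / 25
whole = 8300 / 25
whole = 332

332


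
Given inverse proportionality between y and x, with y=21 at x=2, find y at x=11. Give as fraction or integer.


Inverse proportion: y = k/x
Find k: k = 2 * 21 = 42
Compute y at x=11: y = 42/11
y = 42/11

42/11


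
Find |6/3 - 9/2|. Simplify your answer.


Simplify: 6/3 = 2 and 9/2 = 9/2
Find common denominator: LCD = 2
Convert: 4/2 and 9/2
Difference = |4 - 9|/2 = 5/2
Simplified = 5/2

5/2


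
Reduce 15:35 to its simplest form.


Find GCD(15, 35)
GCD = 5
Divide both by 5: 15/5 = 3, 35/5 = 7
Simplified ratio = 3:7

3:7


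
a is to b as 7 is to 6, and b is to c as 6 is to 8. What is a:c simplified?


Given a:b = 7:6 and b:c = 6:8
Make b consistent. Multiply first ratio by 6: a:b = 42:36
Multiply second ratio by 6: b:c = 36:48
Now b = 36 in both, so a:b:c = 42:36:48
Therefore a:c = 42:48
Simplify by GCD: a:c = 7:8

7:8


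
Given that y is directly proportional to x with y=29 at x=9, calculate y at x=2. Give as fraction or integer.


Direct proportion: y = kx
Find k: k = 29/9 = 29/9
Compute y at x=2: y = 29/9 * 2
y = 58/9

58/9


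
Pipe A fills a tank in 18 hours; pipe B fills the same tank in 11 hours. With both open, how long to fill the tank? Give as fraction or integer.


Rate of A = 1/18 job per hour
Rate of B = 1/11 job per hour
Combined rate = 1/18 + 1/11
Find common denominator: (11 + 18)/(18*11) = 29/198
Combined rate = 29/198 job per hour
Time together = 1 / (29/198) = 198/29 hours

198/29


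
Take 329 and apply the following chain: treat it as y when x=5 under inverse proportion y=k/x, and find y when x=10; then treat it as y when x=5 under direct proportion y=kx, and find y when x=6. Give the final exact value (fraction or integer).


Start with 329.
Step 1: Inverse prop: k = (329)*5; new y = k/10 = 329*5/10 = 329/2
Step 2: Direct prop: k = (329/2)/5; new y = k*6 = 329/2*6/5 = 987/5
Final result = 987/5

987/5


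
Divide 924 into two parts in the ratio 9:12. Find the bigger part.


Total parts = 9 + 12 = 21
Value per part = 924 / 21 = 44
First share = 9 * 44 = 396
Second share = 12 * 44 = 528
Larger share = 528

528


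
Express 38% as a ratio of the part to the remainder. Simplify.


Part = 38%, Remainder = 62%
Ratio = 38:62
GCD(38, 62) = 2
Simplify: 19:31 = 19:31

19:31


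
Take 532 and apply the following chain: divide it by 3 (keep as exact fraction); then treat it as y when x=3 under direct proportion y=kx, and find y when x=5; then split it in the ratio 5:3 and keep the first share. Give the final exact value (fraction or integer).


Start with 532.
Step 1: Divide by 3: 532 / 3 = 532/3
Step 2: Direct prop: k = (532/3)/3; new y = k*5 = 532/3*5/3 = 2660/9
Step 3: Split 5:3, first share = 2660/9 * 5/8 = 3325/18
Final result = 3325/18

3325/18


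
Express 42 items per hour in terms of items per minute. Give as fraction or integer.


Converting from per hour to per minute
Rate = 42 items per hour
Divide by 60: 42/60
= 7/10 items per minute

7/10


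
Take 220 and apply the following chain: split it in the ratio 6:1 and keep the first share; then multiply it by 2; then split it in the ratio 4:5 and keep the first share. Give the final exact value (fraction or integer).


Start with 220.
Step 1: Split 6:1, first share = 220 * 6/7 = 1320/7
Step 2: Multiply by 2: 1320/7 * 2 = 2640/7
Step 3: Split 4:5, first share = 2640/7 * 4/9 = 3520/21
Final result = 3520/21

3520/21


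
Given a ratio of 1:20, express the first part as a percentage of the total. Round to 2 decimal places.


Total parts = 1 + 20 = 21
First part fraction = 1/21
Percentage = (1/21) * 100
= 0.047619 * 100
= 4.76%

4.76


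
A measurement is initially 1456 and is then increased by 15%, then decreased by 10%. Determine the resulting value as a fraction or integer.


Start: 1456
Step 1: increase by 15% => multiply by 115/100
  1456 * 115/100 = 8372/5
Step 2: decrease by 10% => multiply by 90/100
  8372/5 * 90/100 = 37674/25
Final value = 37674/25

37674/25


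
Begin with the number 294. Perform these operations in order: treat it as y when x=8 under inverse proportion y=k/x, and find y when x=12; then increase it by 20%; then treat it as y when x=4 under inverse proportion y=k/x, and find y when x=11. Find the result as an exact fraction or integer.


Start with 294.
Step 1: Inverse prop: k = (294)*8; new y = k/12 = 294*8/12 = 196
Step 2: Increase by 20%: 196 * 120/100 = 1176/5
Step 3: Inverse prop: k = (1176/5)*4; new y = k/11 = 1176/5*4/11 = 4704/55
Final result = 4704/55

4704/55


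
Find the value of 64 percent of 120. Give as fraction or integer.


Compute 64% of 120
Convert percentage: 64% = 64/100
Multiply: 120 * 64/100
= 7680/100
= 384/5

384/5


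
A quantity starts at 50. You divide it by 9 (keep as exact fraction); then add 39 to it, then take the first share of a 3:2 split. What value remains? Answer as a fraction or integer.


Start with 50.
Step 1: Divide by 9: 50 / 9 = 50/9
Step 2: Add 39: 50/9+39=401/9; split 3:2 first = 401/9*3/5 = 401/15
Final result = 401/15

401/15


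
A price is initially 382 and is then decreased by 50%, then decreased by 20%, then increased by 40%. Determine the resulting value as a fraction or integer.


Start: 382
Step 1: decrease by 50% => multiply by 50/100
  382 * 50/100 = 191
Step 2: decrease by 20% => multiply by 80/100
  191 * 80/100 = 764/5
Step 3: increase by 40% => multiply by 140/100
  764/5 * 140/100 = 5348/25
Final value = 5348/25

5348/25


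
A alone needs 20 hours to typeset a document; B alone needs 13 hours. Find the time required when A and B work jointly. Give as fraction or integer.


Rate of A = 1/20 job per hour
Rate of B = 1/13 job per hour
Combined rate = 1/20 + 1/13
Find common denominator: (13 + 20)/(20*13) = 33/260
Combined rate = 33/260 job per hour
Time together = 1 / (33/260) = 260/33 hours

260/33


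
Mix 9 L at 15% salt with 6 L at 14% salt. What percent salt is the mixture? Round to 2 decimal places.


Solute in mixture 1 = 15% of 9 L = 9*15/100 = 27/20 L
Solute in mixture 2 = 14% of 6 L = 6*14/100 = 21/25 L
Total solute = 27/20 + 21/25 = 219/100 L
Total volume = 9 + 6 = 15 L
Final concentration = 219/100/15 * 100 = 14.60%

14.60


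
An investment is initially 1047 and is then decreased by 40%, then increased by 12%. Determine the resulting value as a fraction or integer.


Start: 1047
Step 1: decrease by 40% => multiply by 60/100
  1047 * 60/100 = 3141/5
Step 2: increase by 12% => multiply by 112/100
  3141/5 * 112/100 = 87948/125
Final value = 87948/125

87948/125


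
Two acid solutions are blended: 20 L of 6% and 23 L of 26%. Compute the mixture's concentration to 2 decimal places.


Solute in mixture 1 = 6% of 20 L = 20*6/100 = 6/5 L
Solute in mixture 2 = 26% of 23 L = 23*26/100 = 299/50 L
Total solute = 6/5 + 299/50 = 359/50 L
Total volume = 20 + 23 = 43 L
Final concentration = 359/50/43 * 100 = 16.70%

16.70


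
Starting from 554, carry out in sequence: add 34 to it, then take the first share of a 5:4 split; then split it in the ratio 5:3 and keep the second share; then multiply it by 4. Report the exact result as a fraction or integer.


Start with 554.
Step 1: Add 34: 554+34=588; split 5:4 first = 588*5/9 = 980/3
Step 2: Split 5:3, second share = 980/3 * 3/8 = 245/2
Step 3: Multiply by 4: 245/2 * 4 = 490
Final result = 490

490


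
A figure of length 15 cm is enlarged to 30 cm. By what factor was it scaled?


Original length = 15 cm
Scaled length = 30 cm
Scale factor = 30 / 15
= 2

2


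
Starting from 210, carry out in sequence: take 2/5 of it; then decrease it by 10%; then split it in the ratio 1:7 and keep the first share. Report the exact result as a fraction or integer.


Start with 210.
Step 1: Take 2/5: 210 * 2/5 = 84
Step 2: Decrease by 10%: 84 * 90/100 = 378/5
Step 3: Split 1:7, first share = 378/5 * 1/8 = 189/20
Final result = 189/20

189/20


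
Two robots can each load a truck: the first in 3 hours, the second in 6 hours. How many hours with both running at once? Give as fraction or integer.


Rate of A = 1/3 job per hour
Rate of B = 1/6 job per hour
Combined rate = 1/3 + 1/6
Find common denominator: (6 + 3)/(3*6) = 9/18
Combined rate = 1/2 job per hour
Time together = 1 / (1/2) = 2 hours

2


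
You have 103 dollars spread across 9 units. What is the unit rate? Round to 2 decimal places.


Total dollars = 103
Number of units = 9
Unit rate = 103 / 9
= 11.44 dollars per unit

11.44


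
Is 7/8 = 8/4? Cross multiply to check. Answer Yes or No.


Cross multiply to check 7/8 = 8/4
Left cross product: 7 * 4 = 28
Right cross product: 8 * 8 = 64
28 != 64
Not equal, so proportions differ => No

No


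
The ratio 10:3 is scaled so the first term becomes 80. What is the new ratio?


Original ratio: 10:3
First term target: 80
Scale factor = 80 / 10 = 8
Multiply second term: 3 * 8 = 24
Equivalent ratio = 80:24

80:24


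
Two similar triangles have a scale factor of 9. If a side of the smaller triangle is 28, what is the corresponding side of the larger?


Similar triangles have proportional sides
Scale factor = 9
Smaller side = 28
Corresponding larger side = 28 * 9
= 252

252


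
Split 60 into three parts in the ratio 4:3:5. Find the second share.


Ratio = 4:3:5
Total parts = 4 + 3 + 5 = 12
Value per part = 60 / 12 = 5
First share = 4 * 5 = 20
Middle share = 3 * 5 = 15
Third share = 5 * 5 = 25

15


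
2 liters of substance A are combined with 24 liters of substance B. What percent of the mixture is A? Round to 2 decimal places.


Volume of A = 2 L
Volume of B = 24 L
Total volume = 2 + 24 = 26 L
Percentage of A = (2/26) * 100
= 7.69%

7.69


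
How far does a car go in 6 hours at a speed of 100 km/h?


Using distance = speed * time
Speed = 100 km/h
Time = 6 hours
Distance = 100 * 6
= 600 km

600


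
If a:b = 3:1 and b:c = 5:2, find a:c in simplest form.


Given a:b = 3:1 and b:c = 5:2
Make b consistent. Multiply first ratio by 5: a:b = 15:5
Multiply second ratio by 1: b:c = 5:2
Now b = 5 in both, so a:b:c = 15:5:2
Therefore a:c = 15:2
Simplify by GCD: a:c = 15:2

15:2


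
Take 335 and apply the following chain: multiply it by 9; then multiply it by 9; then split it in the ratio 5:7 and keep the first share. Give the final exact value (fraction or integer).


Start with 335.
Step 1: Multiply by 9: 335 * 9 = 3015
Step 2: Multiply by 9: 3015 * 9 = 27135
Step 3: Split 5:7, first share = 27135 * 5/12 = 45225/4
Final result = 45225/4

45225/4


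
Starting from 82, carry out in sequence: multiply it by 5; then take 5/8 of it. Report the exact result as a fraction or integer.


Start with 82.
Step 1: Multiply by 5: 82 * 5 = 410
Step 2: Take 5/8: 410 * 5/8 = 1025/4
Final result = 1025/4

1025/4


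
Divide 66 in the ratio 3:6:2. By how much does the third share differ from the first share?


Total parts = 3 + 6 + 2 = 11
Value per part = 66 / 11 = 6
Shares: 3*6=18, 6*6=36, 2*6=12
Third share = 12, first share = 18
Difference = |12 - 18| = 6

6


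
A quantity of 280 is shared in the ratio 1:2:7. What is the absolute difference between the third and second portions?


Total parts = 1 + 2 + 7 = 10
Value per part = 280 / 10 = 28
Shares: 1*28=28, 2*28=56, 7*28=196
Third share = 196, second share = 56
Difference = |196 - 56| = 140

140


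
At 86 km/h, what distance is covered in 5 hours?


Using distance = speed * time
Speed = 86 km/h
Time = 5 hours
Distance = 86 * 5
= 430 km

430


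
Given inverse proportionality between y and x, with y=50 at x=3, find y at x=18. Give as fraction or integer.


Inverse proportion: y = k/x
Find k: k = 3 * 50 = 150
Compute y at x=18: y = 150/18
y = 25/3

25/3


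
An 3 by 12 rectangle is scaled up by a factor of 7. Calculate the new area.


Original dimensions: 3 x 12
Enlargement factor = 7
New width = 3 * 7 = 21
New height = 12 * 7 = 84
New area = 21 * 84 = 1764

1764


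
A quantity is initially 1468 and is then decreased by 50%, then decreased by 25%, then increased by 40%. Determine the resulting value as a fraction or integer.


Start: 1468
Step 1: decrease by 50% => multiply by 50/100
  1468 * 50/100 = 734
Step 2: decrease by 25% => multiply by 75/100
  734 * 75/100 = 1101/2
Step 3: increase by 40% => multiply by 140/100
  1101/2 * 140/100 = 7707/10
Final value = 7707/10

7707/10


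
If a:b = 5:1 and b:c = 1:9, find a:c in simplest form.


Given a:b = 5:1 and b:c = 1:9
Make b consistent. Multiply first ratio by 1: a:b = 5:1
Multiply second ratio by 1: b:c = 1:9
Now b = 1 in both, so a:b:c = 5:1:9
Therefore a:c = 5:9
Simplify by GCD: a:c = 5:9

5:9


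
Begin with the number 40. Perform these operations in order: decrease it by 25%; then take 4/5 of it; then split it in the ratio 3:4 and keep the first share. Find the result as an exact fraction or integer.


Start with 40.
Step 1: Decrease by 25%: 40 * 75/100 = 30
Step 2: Take 4/5: 30 * 4/5 = 24
Step 3: Split 3:4, first share = 24 * 3/7 = 72/7
Final result = 72/7

72/7


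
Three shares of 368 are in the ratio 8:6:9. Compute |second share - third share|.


Total parts = 8 + 6 + 9 = 23
Value per part = 368 / 23 = 16
Shares: 8*16=128, 6*16=96, 9*16=144
Second share = 96, third share = 144
Difference = |96 - 144| = 48

48


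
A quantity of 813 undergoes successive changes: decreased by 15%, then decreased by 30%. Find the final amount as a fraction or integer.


Start: 813
Step 1: decrease by 15% => multiply by 85/100
  813 * 85/100 = 13821/20
Step 2: decrease by 30% => multiply by 70/100
  13821/20 * 70/100 = 96747/200
Final value = 96747/200

96747/200


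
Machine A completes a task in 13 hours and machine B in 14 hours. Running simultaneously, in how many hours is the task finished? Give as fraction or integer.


Rate of A = 1/13 job per hour
Rate of B = 1/14 job per hour
Combined rate = 1/13 + 1/14
Find common denominator: (14 + 13)/(13*14) = 27/182
Combined rate = 27/182 job per hour
Time together = 1 / (27/182) = 182/27 hours

182/27


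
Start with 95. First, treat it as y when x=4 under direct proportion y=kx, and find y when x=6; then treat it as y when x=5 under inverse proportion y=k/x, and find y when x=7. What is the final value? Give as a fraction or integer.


Start with 95.
Step 1: Direct prop: k = (95)/4; new y = k*6 = 95*6/4 = 285/2
Step 2: Inverse prop: k = (285/2)*5; new y = k/7 = 285/2*5/7 = 1425/14
Final result = 1425/14

1425/14


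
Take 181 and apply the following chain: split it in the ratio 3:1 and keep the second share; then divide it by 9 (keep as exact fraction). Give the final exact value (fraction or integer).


Start with 181.
Step 1: Split 3:1, second share = 181 * 1/4 = 181/4
Step 2: Divide by 9: 181/4 / 9 = 181/36
Final result = 181/36

181/36


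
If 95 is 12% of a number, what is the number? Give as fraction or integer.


Given: 95 is 12% of the whole
Set up: 95 = 12/100 * whole
whole = 95 * 100 / 12
whole = 9500 / 12
whole = 2375/3

2375/3


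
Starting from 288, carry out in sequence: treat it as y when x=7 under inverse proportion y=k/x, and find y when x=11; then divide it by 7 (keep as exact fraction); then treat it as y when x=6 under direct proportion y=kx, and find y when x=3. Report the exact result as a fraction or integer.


Start with 288.
Step 1: Inverse prop: k = (288)*7; new y = k/11 = 288*7/11 = 2016/11
Step 2: Divide by 7: 2016/11 / 7 = 288/11
Step 3: Direct prop: k = (288/11)/6; new y = k*3 = 288/11*3/6 = 144/11
Final result = 144/11

144/11


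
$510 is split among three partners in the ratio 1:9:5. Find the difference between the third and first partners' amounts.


Total parts = 1 + 9 + 5 = 15
Value per part = 510 / 15 = 34
Shares: 1*34=34, 9*34=306, 5*34=170
Third share = 170, first share = 34
Difference = |170 - 34| = 136

136


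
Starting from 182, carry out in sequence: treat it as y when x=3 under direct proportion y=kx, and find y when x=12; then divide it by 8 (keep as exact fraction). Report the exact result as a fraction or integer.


Start with 182.
Step 1: Direct prop: k = (182)/3; new y = k*12 = 182*12/3 = 728
Step 2: Divide by 8: 728 / 8 = 91
Final result = 91

91


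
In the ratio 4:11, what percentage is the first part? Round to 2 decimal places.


Total parts = 4 + 11 = 15
First part fraction = 4/15
Percentage = (4/15) * 100
= 0.266667 * 100
= 26.67%

26.67


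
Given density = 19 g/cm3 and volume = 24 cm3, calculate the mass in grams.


Using mass = density * volume
Density = 19 g/cm3
Volume = 24 cm3
Mass = 19 * 24
= 456 g

456


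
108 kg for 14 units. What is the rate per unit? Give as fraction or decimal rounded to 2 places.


Total kg = 108
Number of units = 14
Unit rate = 108 / 14
= 7.71 kg per unit

7.71


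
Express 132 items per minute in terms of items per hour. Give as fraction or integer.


Converting from per minute to per hour
Rate = 132 items per minute
Multiply by 60: 132 * 60
= 7920 items per hour

7920


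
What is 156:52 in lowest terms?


Find GCD(156, 52)
GCD = 52
Divide both by 52: 156/52 = 3, 52/52 = 1
Simplified ratio = 3:1

3:1


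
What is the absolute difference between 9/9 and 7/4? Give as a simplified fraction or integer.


Simplify: 9/9 = 1 and 7/4 = 7/4
Find common denominator: LCD = 4
Convert: 4/4 and 7/4
Difference = |4 - 7|/4 = 3/4
Simplified = 3/4

3/4


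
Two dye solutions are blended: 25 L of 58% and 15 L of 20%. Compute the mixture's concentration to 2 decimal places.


Solute in mixture 1 = 58% of 25 L = 25*58/100 = 29/2 L
Solute in mixture 2 = 20% of 15 L = 15*20/100 = 3 L
Total solute = 29/2 + 3 = 35/2 L
Total volume = 25 + 15 = 40 L
Final concentration = 35/2/40 * 100 = 43.75%

43.75


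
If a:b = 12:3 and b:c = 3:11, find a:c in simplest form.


Given a:b = 12:3 and b:c = 3:11
Make b consistent. Multiply first ratio by 3: a:b = 36:9
Multiply second ratio by 3: b:c = 9:33
Now b = 9 in both, so a:b:c = 36:9:33
Therefore a:c = 36:33
Simplify by GCD: a:c = 12:11

12:11


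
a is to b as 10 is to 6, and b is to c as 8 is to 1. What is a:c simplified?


Given a:b = 10:6 and b:c = 8:1
Make b consistent. Multiply first ratio by 8: a:b = 80:48
Multiply second ratio by 6: b:c = 48:6
Now b = 48 in both, so a:b:c = 80:48:6
Therefore a:c = 80:6
Simplify by GCD: a:c = 40:3

40:3


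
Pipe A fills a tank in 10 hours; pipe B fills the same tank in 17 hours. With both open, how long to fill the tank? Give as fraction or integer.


Rate of A = 1/10 job per hour
Rate of B = 1/17 job per hour
Combined rate = 1/10 + 1/17
Find common denominator: (17 + 10)/(10*17) = 27/170
Combined rate = 27/170 job per hour
Time together = 1 / (27/170) = 170/27 hours

170/27


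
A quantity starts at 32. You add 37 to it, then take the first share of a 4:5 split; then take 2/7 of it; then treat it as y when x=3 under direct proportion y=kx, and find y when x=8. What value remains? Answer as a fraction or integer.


Start with 32.
Step 1: Add 37: 32+37=69; split 4:5 first = 69*4/9 = 92/3
Step 2: Take 2/7: 92/3 * 2/7 = 184/21
Step 3: Direct prop: k = (184/21)/3; new y = k*8 = 184/21*8/3 = 1472/63
Final result = 1472/63

1472/63


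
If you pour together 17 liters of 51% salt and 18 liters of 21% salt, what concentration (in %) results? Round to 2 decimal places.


Solute in mixture 1 = 51% of 17 L = 17*51/100 = 867/100 L
Solute in mixture 2 = 21% of 18 L = 18*21/100 = 189/50 L
Total solute = 867/100 + 189/50 = 249/20 L
Total volume = 17 + 18 = 35 L
Final concentration = 249/20/35 * 100 = 35.57%

35.57


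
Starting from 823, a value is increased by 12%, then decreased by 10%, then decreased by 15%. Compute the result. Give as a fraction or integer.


Start: 823
Step 1: increase by 12% => multiply by 112/100
  823 * 112/100 = 23044/25
Step 2: decrease by 10% => multiply by 90/100
  23044/25 * 90/100 = 103698/125
Step 3: decrease by 15% => multiply by 85/100
  103698/125 * 85/100 = 881433/1250
Final value = 881433/1250

881433/1250


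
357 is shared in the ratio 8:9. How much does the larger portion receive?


Total parts = 8 + 9 = 17
Value per part = 357 / 17 = 21
First share = 8 * 21 = 168
Second share = 9 * 21 = 189
Larger share = 189

189


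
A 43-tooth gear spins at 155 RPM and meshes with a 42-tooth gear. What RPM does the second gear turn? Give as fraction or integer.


Gear ratio: teeth_A * RPM_A = teeth_B * RPM_B
43 * 155 = 42 * RPM_B
6665 = 42 * RPM_B
RPM_B = 6665 / 42
RPM_B = 6665/42

6665/42


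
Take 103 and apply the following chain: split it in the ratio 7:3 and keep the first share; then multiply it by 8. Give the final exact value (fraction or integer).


Start with 103.
Step 1: Split 7:3, first share = 103 * 7/10 = 721/10
Step 2: Multiply by 8: 721/10 * 8 = 2884/5
Final result = 2884/5

2884/5


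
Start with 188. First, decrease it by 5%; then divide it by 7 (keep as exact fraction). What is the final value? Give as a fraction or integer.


Start with 188.
Step 1: Decrease by 5%: 188 * 95/100 = 893/5
Step 2: Divide by 7: 893/5 / 7 = 893/35
Final result = 893/35

893/35


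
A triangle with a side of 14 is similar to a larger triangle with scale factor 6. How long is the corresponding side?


Similar triangles have proportional sides
Scale factor = 6
Smaller side = 14
Corresponding larger side = 14 * 6
= 84

84


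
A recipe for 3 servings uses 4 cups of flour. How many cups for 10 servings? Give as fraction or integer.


Original: 4 cups for 3 servings
Target servings = 10
Scaling factor = 10/3
New amount = 4 * 10/3
= 40/3
= 40/3 cups

40/3


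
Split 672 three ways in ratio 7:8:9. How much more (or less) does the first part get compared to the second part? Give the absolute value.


Total parts = 7 + 8 + 9 = 24
Value per part = 672 / 24 = 28
Shares: 7*28=196, 8*28=224, 9*28=252
First share = 196, second share = 224
Difference = |196 - 224| = 28

28


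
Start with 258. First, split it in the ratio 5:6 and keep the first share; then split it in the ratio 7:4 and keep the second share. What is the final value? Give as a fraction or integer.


Start with 258.
Step 1: Split 5:6, first share = 258 * 5/11 = 1290/11
Step 2: Split 7:4, second share = 1290/11 * 4/11 = 5160/121
Final result = 5160/121

5160/121


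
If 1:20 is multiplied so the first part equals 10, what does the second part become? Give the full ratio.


Original ratio: 1:20
First term target: 10
Scale factor = 10 / 1 = 10
Multiply second term: 20 * 10 = 200
Equivalent ratio = 10:200

10:200
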